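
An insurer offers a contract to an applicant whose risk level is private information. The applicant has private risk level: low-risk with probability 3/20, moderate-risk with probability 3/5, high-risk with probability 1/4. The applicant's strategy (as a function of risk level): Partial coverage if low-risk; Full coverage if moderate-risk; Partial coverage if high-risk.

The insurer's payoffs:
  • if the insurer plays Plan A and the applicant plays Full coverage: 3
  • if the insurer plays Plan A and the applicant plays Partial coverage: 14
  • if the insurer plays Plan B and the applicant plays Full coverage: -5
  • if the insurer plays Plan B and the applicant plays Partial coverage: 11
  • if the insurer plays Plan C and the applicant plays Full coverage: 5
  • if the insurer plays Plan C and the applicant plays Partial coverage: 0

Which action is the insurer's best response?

E[Plan A] = 3/20·(14) + 3/5·(3) + 1/4·(14) = 37/5
E[Plan B] = 3/20·(11) + 3/5·(-5) + 1/4·(11) = 7/5
E[Plan C] = 3/20·(0) + 3/5·(5) + 1/4·(0) = 3
Best response: Plan A (37/5 is the largest).

Plan A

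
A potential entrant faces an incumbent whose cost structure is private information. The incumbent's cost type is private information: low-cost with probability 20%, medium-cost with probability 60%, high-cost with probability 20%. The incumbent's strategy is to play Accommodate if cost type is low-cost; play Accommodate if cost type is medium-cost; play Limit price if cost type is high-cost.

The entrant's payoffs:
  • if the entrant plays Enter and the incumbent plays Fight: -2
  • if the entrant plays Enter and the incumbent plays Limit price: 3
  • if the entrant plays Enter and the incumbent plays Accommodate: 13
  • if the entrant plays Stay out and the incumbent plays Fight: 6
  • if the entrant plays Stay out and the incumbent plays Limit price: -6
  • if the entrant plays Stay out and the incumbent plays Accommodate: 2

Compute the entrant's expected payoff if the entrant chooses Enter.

E[Enter] = 0.2·13 + 0.6·13 + 0.2·3 = 2.6 + 7.8 + 0.6 = 11

11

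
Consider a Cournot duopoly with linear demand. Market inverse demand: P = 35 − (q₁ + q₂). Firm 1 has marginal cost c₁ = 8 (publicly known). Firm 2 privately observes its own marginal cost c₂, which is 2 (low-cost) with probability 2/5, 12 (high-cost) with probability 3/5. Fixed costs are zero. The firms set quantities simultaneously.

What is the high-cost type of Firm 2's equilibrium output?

7

Type-c best response for Firm 2: q₂(c) = (35 − c)/2 − q₁/2.
Firm 1 maximizes expected profit; its first-order condition is 35 − 2q₁ − E[q₂] − 8 = 0.
Substituting E[q₂] and solving: E[c₂] = 8, so q₁ = (35 − 2·8 + 8)/3 = 9.
q₂(high-cost) = (35 − 12 − 9)/2 = 7.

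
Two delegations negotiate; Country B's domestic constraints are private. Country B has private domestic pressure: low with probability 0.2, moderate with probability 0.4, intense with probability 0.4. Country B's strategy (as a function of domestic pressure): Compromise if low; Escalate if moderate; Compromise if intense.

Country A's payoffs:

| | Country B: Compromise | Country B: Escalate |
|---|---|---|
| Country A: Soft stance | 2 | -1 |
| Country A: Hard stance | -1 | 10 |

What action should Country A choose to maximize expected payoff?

E[Soft stance] = 0.2·(2) + 0.4·(-1) + 0.4·(2) = 0.8
E[Hard stance] = 0.2·(-1) + 0.4·(10) + 0.4·(-1) = 3.4
Best response: Hard stance (3.4 is the largest).

Hard stance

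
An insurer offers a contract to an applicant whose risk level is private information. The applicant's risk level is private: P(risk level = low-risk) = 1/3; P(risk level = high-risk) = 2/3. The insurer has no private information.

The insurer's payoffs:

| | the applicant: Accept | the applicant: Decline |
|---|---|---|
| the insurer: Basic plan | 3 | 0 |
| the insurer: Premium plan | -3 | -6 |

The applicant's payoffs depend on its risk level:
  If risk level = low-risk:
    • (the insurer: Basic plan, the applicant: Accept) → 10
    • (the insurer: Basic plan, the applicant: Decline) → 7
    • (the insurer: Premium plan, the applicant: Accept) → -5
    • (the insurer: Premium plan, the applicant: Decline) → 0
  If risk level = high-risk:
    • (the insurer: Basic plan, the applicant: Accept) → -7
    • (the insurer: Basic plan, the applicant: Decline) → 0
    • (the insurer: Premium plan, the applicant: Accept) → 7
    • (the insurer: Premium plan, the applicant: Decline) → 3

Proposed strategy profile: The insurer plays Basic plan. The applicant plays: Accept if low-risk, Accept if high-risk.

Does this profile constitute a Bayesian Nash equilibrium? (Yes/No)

The insurer plays Basic plan: E[Basic plan] = 1/3·(3) + 2/3·(3) = 3; E[Premium plan] = -3. Best-responding. ✓
The applicant (risk level low-risk), facing Basic plan: Accept gives 10, Decline gives 7. Proposed Accept is best. ✓
The applicant (risk level high-risk), facing Basic plan: Accept gives -7, Decline gives 0. Proposed Accept is not best — profitable deviation exists. ✗

No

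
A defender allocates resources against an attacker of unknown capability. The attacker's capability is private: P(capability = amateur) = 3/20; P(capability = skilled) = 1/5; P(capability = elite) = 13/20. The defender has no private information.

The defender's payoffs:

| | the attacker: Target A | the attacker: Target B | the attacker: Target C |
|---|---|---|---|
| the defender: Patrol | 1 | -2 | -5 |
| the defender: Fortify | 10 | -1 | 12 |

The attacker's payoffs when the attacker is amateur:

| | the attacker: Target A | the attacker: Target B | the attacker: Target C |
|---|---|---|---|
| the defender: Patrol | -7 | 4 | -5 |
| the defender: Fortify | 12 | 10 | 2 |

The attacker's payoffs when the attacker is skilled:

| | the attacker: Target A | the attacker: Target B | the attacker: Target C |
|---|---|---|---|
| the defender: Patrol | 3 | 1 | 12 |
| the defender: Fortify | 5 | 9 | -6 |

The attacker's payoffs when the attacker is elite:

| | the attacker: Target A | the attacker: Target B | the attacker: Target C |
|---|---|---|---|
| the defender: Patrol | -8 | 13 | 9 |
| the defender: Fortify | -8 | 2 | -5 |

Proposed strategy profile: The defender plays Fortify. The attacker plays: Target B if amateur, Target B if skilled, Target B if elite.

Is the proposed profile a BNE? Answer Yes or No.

The defender plays Fortify: E[Fortify] = 3/20·(-1) + 1/5·(-1) + 13/20·(-1) = -1; E[Patrol] = -2. Best-responding. ✓
The attacker (capability amateur), facing Fortify: Target A gives 12, Target B gives 10, Target C gives 2. Proposed Target B is not best — profitable deviation exists. ✗
The attacker (capability skilled), facing Fortify: Target A gives 5, Target B gives 9, Target C gives -6. Proposed Target B is best. ✓
The attacker (capability elite), facing Fortify: Target A gives -8, Target B gives 2, Target C gives -5. Proposed Target B is best. ✓

No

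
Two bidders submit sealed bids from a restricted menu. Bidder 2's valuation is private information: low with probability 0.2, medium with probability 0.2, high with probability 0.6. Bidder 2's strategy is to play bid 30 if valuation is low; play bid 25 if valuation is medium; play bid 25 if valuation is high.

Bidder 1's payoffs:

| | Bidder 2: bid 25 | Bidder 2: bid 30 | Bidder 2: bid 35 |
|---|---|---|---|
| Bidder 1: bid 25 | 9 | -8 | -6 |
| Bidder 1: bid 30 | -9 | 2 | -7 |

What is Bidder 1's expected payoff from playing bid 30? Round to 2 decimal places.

-6.80

E[bid 30] = 0.2·2 + 0.2·(-9) + 0.6·(-9) = 0.4 + (-1.8) + (-5.4) = -6.8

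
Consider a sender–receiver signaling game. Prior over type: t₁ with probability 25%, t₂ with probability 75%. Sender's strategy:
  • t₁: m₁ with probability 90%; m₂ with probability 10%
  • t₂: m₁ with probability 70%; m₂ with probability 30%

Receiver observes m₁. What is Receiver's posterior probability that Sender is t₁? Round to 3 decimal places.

0.300

P(m₁) = 0.25·0.9 + 0.75·0.7 = 0.75
P(t₁ | m₁) = (0.25·0.9) / 0.75 = 0.225 / 0.75 = 0.3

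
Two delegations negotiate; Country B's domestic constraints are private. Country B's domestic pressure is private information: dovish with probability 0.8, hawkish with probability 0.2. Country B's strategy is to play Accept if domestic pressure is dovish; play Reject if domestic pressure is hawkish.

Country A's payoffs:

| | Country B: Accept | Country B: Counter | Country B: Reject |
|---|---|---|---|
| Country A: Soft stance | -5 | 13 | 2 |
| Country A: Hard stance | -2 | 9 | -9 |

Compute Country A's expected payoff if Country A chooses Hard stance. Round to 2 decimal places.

-3.40

E[Hard stance] = 0.8·(-2) + 0.2·(-9) = (-1.6) + (-1.8) = -3.4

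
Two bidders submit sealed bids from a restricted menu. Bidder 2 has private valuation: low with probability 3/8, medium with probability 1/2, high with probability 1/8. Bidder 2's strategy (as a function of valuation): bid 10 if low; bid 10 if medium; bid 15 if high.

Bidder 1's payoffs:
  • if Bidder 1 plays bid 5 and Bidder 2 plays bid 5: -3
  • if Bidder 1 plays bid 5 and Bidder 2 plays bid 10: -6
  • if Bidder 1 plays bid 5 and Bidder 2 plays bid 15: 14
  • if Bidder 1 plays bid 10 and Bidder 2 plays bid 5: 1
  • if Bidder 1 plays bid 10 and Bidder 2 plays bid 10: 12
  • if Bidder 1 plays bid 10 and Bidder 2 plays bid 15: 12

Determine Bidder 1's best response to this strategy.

E[bid 5] = 3/8·(-6) + 1/2·(-6) + 1/8·(14) = -7/2
E[bid 10] = 3/8·(12) + 1/2·(12) + 1/8·(12) = 12
Best response: bid 10 (12 is the largest).

bid 10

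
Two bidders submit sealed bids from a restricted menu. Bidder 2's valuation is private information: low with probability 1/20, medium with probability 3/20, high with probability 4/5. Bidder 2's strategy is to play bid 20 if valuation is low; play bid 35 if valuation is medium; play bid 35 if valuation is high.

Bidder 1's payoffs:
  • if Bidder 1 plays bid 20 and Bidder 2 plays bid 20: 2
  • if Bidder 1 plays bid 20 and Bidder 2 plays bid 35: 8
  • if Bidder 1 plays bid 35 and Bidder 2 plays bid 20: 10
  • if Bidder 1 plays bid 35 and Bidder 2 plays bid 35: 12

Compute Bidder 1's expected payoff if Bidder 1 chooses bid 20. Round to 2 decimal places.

7.70

E[bid 20] = 1/20·2 + 3/20·8 + 4/5·8 = 1/10 + 6/5 + 32/5 = 77/10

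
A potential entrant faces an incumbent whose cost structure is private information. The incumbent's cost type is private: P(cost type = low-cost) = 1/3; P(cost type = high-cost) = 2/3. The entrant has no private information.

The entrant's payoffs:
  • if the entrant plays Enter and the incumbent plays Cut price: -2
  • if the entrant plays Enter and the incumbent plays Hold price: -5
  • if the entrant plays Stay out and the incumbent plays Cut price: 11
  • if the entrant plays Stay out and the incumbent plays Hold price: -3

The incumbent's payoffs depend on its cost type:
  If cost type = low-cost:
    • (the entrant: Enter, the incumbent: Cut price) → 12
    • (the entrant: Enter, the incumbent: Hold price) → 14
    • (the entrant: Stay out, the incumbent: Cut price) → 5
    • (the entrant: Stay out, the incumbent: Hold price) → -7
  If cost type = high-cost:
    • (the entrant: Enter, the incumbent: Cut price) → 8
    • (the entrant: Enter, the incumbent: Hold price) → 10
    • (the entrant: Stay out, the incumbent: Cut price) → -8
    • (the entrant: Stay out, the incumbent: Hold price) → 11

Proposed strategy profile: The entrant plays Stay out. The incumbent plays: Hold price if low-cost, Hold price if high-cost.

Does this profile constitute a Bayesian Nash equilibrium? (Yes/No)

No

The entrant plays Stay out: E[Stay out] = 1/3·(-3) + 2/3·(-3) = -3; E[Enter] = -5. Best-responding. ✓
The incumbent (cost type low-cost), facing Stay out: Cut price gives 5, Hold price gives -7. Proposed Hold price is not best — profitable deviation exists. ✗
The incumbent (cost type high-cost), facing Stay out: Cut price gives -8, Hold price gives 11. Proposed Hold price is best. ✓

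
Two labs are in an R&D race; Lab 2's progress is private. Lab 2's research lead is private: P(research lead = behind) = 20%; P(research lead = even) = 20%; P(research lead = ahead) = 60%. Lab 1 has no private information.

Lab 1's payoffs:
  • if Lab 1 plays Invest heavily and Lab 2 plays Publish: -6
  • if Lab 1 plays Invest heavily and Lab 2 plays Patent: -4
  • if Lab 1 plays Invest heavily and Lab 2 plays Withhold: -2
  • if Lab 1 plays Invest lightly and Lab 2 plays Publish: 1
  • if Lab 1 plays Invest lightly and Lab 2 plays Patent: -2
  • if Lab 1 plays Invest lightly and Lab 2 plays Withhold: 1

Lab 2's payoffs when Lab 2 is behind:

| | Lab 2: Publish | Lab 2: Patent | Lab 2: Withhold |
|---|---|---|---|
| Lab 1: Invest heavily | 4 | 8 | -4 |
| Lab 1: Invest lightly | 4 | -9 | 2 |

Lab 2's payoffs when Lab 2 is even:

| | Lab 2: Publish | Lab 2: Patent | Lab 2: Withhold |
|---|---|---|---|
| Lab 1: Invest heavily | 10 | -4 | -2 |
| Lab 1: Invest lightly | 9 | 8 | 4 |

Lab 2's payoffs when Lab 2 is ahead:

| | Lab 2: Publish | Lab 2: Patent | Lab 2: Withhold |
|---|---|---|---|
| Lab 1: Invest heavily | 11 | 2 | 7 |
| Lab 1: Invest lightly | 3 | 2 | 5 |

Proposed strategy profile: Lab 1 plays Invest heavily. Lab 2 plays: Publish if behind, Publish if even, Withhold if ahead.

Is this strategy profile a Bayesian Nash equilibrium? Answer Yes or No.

Lab 1 plays Invest heavily: E[Invest heavily] = 0.2·(-6) + 0.2·(-6) + 0.6·(-2) = -3.6; E[Invest lightly] = 1. Not best-responding. ✗
Lab 2 (research lead behind), facing Invest heavily: Publish gives 4, Patent gives 8, Withhold gives -4. Proposed Publish is not best — profitable deviation exists. ✗
Lab 2 (research lead even), facing Invest heavily: Publish gives 10, Patent gives -4, Withhold gives -2. Proposed Publish is best. ✓
Lab 2 (research lead ahead), facing Invest heavily: Publish gives 11, Patent gives 2, Withhold gives 7. Proposed Withhold is not best — profitable deviation exists. ✗

No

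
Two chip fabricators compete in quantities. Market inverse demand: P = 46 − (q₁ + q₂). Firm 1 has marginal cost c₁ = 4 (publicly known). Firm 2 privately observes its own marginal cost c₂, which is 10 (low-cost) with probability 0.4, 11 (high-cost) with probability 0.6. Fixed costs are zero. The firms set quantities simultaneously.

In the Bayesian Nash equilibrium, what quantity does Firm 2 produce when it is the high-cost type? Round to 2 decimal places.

Each type of Firm 2 best-responds to q₁; Firm 1 best-responds to the expected q₂ over Firm 2's types.
Firm 2 with cost c maximizes (46 − (q₁+q₂) − c)·q₂, giving q₂(c) = (46 − c − q₁)/2.
E[c₂] = 0.4·10 + 0.6·11 = 10.6
Firm 1's FOC against E[q₂] yields q₁ = (46 − 2·4 + E[c₂])/3 = (46 − 8 + 10.6)/3 = 16.2.
q₂(high-cost) = (46 − 11 − 16.2)/2 = 9.4.

9.40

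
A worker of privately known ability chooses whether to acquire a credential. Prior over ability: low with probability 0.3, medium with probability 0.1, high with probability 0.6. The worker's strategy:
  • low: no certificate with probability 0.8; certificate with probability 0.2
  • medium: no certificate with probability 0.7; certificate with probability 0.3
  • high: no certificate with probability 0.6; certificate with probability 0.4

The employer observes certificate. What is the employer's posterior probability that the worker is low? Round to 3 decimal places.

0.182

P(certificate) = 0.3·0.2 + 0.1·0.3 + 0.6·0.4 = 0.33
P(low | certificate) = (0.3·0.2) / 0.33 = 0.06 / 0.33 = 0.181818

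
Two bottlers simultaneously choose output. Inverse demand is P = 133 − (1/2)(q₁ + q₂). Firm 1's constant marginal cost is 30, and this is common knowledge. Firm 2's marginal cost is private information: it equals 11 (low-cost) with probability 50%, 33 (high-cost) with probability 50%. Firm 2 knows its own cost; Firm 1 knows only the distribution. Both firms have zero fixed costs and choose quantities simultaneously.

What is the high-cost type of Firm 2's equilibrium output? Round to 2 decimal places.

Each type of Firm 2 best-responds to q₁; Firm 1 best-responds to the expected q₂ over Firm 2's types.
Firm 2 with cost c maximizes (133 − (1/2)(q₁+q₂) − c)·q₂, giving q₂(c) = (133 − c − (1/2)q₁).
E[c₂] = 0.5·11 + 0.5·33 = 22
Firm 1's FOC against E[q₂] yields q₁ = (133 − 2·30 + E[c₂])/(3/2) = (133 − 60 + 22)/(3/2) = 63.3333.
q₂(high-cost) = (133 − 33 − (1/2)·63.3333) = 68.3333.

68.33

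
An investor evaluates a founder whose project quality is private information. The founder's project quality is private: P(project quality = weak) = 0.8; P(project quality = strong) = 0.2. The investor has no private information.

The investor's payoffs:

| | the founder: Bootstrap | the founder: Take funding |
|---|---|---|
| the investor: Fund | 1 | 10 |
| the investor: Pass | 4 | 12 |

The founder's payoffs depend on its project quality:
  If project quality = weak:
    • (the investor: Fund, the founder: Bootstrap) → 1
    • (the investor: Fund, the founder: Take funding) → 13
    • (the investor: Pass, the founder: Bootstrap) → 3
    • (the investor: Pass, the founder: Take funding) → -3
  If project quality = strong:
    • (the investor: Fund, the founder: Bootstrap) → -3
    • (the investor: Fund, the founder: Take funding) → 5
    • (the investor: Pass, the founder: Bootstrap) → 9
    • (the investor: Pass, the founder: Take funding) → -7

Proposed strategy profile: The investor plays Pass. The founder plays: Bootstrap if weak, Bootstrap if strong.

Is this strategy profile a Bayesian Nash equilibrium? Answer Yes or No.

Yes

A profile is a BNE iff every type of every player is best-responding given beliefs about the other side.
The investor plays Pass: E[Pass] = 0.8·(4) + 0.2·(4) = 4; E[Fund] = 1. Best-responding. ✓
The founder (project quality weak), facing Pass: Bootstrap gives 3, Take funding gives -3. Proposed Bootstrap is best. ✓
The founder (project quality strong), facing Pass: Bootstrap gives 9, Take funding gives -7. Proposed Bootstrap is best. ✓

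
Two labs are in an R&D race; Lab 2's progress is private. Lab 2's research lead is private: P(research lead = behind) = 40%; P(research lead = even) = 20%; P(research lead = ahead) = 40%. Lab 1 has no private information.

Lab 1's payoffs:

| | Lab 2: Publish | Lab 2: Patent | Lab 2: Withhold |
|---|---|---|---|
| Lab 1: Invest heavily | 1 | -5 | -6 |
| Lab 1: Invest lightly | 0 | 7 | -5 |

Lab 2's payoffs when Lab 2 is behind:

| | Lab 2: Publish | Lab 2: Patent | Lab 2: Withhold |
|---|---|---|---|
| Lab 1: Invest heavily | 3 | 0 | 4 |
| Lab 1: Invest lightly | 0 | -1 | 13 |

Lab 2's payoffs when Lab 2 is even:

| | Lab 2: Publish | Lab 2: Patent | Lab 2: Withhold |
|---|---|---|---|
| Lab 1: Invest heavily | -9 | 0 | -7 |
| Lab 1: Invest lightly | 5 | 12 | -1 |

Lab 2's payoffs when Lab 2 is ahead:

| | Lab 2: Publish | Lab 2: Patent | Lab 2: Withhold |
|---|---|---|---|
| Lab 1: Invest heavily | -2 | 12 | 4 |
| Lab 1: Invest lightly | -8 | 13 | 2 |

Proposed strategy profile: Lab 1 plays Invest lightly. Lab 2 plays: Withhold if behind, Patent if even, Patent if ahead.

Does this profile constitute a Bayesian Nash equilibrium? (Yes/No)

Yes

A profile is a BNE iff every type of every player is best-responding given beliefs about the other side.
Lab 1 plays Invest lightly: E[Invest lightly] = 0.4·(-5) + 0.2·(7) + 0.4·(7) = 2.2; E[Invest heavily] = -5.4. Best-responding. ✓
Lab 2 (research lead behind), facing Invest lightly: Publish gives 0, Patent gives -1, Withhold gives 13. Proposed Withhold is best. ✓
Lab 2 (research lead even), facing Invest lightly: Publish gives 5, Patent gives 12, Withhold gives -1. Proposed Patent is best. ✓
Lab 2 (research lead ahead), facing Invest lightly: Publish gives -8, Patent gives 13, Withhold gives 2. Proposed Patent is best. ✓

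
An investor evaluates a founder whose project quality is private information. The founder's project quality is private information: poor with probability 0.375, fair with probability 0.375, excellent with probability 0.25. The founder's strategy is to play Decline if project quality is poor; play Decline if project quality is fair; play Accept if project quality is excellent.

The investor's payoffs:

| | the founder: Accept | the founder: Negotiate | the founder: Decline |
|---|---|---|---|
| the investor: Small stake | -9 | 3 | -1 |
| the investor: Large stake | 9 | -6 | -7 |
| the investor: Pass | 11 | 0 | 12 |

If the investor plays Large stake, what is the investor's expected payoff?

-3

Take the expectation over the founder's project quality, weighting each type's action by its prior probability.
E[Large stake] = 0.375·(-7) + 0.375·(-7) + 0.25·9 = (-2.625) + (-2.625) + 2.25 = -3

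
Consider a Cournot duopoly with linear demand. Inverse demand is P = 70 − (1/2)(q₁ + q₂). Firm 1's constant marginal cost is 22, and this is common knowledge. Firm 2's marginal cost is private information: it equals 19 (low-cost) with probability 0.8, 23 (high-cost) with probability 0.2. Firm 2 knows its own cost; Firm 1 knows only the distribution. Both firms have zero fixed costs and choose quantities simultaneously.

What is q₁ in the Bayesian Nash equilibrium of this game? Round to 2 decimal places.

30.53

Firm 2 with cost c maximizes (70 − (1/2)(q₁+q₂) − c)·q₂, giving q₂(c) = (70 − c − (1/2)q₁).
E[c₂] = 0.8·19 + 0.2·23 = 19.8
Firm 1's FOC against E[q₂] yields q₁ = (70 − 2·22 + E[c₂])/(3/2) = (70 − 44 + 19.8)/(3/2) = 30.5333.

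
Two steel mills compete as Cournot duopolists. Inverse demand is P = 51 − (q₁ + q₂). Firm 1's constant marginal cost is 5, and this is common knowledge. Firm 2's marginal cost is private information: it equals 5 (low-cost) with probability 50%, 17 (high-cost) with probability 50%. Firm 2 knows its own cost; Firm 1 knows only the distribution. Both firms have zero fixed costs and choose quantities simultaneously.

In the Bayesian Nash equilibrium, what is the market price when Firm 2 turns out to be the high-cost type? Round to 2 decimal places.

Firm 2 with cost c maximizes (51 − (q₁+q₂) − c)·q₂, giving q₂(c) = (51 − c − q₁)/2.
E[c₂] = 0.5·5 + 0.5·17 = 11
Firm 1's FOC against E[q₂] yields q₁ = (51 − 2·5 + E[c₂])/3 = (51 − 10 + 11)/3 = 17.3333.
q₂(high-cost) = 8.33333, so P = 51 − (17.3333 + 8.33333) = 25.3333.

25.33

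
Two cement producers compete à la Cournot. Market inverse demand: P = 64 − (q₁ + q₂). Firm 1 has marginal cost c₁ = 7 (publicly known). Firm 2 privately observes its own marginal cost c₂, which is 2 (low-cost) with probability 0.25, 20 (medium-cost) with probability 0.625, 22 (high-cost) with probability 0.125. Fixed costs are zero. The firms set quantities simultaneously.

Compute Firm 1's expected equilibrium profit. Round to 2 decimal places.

Type-c best response for Firm 2: q₂(c) = (64 − c)/2 − q₁/2.
Firm 1 maximizes expected profit; its first-order condition is 64 − 2q₁ − E[q₂] − 7 = 0.
Substituting E[q₂] and solving: E[c₂] = 15.75, so q₁ = (64 − 2·7 + 15.75)/3 = 21.9167.
E[P] = 64 − (q₁ + E[q₂]) = 28.9167; Firm 1's expected profit = (E[P] − 7)·q₁ = (28.9167 − 7)·21.9167 = 480.34.

480.34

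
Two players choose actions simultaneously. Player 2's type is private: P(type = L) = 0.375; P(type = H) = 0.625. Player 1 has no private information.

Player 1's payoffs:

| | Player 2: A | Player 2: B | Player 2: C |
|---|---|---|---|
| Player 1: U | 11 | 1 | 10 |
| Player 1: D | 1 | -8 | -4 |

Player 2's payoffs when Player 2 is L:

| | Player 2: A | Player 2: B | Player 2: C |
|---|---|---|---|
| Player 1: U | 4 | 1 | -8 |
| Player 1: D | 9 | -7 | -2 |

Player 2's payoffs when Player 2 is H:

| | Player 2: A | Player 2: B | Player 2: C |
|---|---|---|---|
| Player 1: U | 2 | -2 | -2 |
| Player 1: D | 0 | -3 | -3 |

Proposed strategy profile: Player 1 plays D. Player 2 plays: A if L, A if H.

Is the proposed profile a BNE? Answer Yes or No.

Player 1 plays D: E[D] = 0.375·(1) + 0.625·(1) = 1; E[U] = 11. Not best-responding. ✗
Player 2 (type L), facing D: A gives 9, B gives -7, C gives -2. Proposed A is best. ✓
Player 2 (type H), facing D: A gives 0, B gives -3, C gives -3. Proposed A is best. ✓

No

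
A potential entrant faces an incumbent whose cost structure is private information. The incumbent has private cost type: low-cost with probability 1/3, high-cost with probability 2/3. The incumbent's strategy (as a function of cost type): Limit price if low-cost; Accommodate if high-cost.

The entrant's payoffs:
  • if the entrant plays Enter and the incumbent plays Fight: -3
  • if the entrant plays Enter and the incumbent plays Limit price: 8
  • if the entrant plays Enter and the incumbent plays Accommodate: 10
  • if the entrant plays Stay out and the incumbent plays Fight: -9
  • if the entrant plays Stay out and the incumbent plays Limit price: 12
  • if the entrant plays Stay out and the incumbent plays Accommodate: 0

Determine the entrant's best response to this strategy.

Enter

Compute the entrant's expected payoff for each action, taking the expectation over the incumbent's type.
E[Enter] = 1/3·(8) + 2/3·(10) = 28/3
E[Stay out] = 1/3·(12) + 2/3·(0) = 4
Best response: Enter (28/3 is the largest).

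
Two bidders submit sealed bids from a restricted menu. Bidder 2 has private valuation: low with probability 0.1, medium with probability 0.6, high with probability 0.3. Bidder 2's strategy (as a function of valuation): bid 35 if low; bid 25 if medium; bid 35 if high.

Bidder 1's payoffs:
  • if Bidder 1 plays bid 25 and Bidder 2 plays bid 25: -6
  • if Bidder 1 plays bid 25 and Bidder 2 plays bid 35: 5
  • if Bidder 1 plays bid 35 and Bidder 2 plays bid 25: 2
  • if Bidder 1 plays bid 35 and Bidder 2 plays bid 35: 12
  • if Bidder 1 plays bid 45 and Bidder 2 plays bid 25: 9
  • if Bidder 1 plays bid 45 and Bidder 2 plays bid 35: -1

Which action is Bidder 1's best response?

bid 35

Compute Bidder 1's expected payoff for each action, taking the expectation over Bidder 2's type.
E[bid 25] = 0.1·(5) + 0.6·(-6) + 0.3·(5) = -1.6
E[bid 35] = 0.1·(12) + 0.6·(2) + 0.3·(12) = 6
E[bid 45] = 0.1·(-1) + 0.6·(9) + 0.3·(-1) = 5
Best response: bid 35 (6 is the largest).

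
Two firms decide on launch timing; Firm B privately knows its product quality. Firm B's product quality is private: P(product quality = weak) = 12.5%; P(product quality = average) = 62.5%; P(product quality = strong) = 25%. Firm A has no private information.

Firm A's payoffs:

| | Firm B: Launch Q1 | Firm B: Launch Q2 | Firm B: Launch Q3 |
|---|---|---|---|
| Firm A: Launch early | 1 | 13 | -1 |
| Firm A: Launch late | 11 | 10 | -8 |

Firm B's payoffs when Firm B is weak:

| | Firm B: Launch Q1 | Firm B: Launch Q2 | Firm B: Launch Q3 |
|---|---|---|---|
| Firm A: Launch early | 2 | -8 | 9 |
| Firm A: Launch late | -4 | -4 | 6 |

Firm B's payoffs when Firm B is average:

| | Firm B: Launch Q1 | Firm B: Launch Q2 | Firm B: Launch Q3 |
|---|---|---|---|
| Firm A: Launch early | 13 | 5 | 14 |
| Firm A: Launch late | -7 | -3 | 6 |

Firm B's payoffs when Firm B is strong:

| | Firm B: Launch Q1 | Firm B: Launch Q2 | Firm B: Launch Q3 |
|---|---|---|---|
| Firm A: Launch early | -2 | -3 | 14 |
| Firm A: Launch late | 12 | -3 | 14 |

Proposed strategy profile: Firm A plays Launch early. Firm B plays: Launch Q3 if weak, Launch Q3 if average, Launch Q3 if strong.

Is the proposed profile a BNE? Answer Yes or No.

Firm A plays Launch early: E[Launch early] = 0.125·(-1) + 0.625·(-1) + 0.25·(-1) = -1; E[Launch late] = -8. Best-responding. ✓
Firm B (product quality weak), facing Launch early: Launch Q1 gives 2, Launch Q2 gives -8, Launch Q3 gives 9. Proposed Launch Q3 is best. ✓
Firm B (product quality average), facing Launch early: Launch Q1 gives 13, Launch Q2 gives 5, Launch Q3 gives 14. Proposed Launch Q3 is best. ✓
Firm B (product quality strong), facing Launch early: Launch Q1 gives -2, Launch Q2 gives -3, Launch Q3 gives 14. Proposed Launch Q3 is best. ✓

Yes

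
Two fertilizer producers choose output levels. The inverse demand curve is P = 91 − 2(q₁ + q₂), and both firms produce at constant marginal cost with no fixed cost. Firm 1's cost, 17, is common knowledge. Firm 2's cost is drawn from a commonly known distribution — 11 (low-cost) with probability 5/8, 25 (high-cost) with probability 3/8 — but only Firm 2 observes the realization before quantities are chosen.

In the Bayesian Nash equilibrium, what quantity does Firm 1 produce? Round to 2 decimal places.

Firm 2 with cost c maximizes (91 − 2(q₁+q₂) − c)·q₂, giving q₂(c) = (91 − c − 2q₁)/4.
E[c₂] = 5/8·11 + 3/8·25 = 16.25
Firm 1's FOC against E[q₂] yields q₁ = (91 − 2·17 + E[c₂])/6 = (91 − 34 + 16.25)/6 = 12.2083.

12.21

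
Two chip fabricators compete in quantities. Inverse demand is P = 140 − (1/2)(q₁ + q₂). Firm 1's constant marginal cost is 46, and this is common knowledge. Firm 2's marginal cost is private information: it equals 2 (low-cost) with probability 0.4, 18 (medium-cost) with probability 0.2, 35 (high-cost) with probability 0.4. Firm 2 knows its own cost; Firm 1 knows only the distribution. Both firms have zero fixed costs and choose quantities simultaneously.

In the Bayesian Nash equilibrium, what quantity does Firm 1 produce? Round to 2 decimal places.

Type-c best response for Firm 2: q₂(c) = (140 − c) − q₁/2.
Firm 1 maximizes expected profit; its first-order condition is 140 − q₁ − (1/2)E[q₂] − 46 = 0.
Substituting E[q₂] and solving: E[c₂] = 18.4, so q₁ = (140 − 2·46 + 18.4)/(3/2) = 44.2667.

44.27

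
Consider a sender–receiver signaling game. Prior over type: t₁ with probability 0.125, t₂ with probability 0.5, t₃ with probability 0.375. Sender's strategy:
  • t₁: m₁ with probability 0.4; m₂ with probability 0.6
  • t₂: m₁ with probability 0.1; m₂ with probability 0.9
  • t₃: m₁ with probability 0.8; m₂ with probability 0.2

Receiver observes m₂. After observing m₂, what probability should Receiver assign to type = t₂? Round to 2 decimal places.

Apply Bayes' rule using the sender's strategy as the likelihood.
P(m₂) = 0.125·0.6 + 0.5·0.9 + 0.375·0.2 = 0.6
P(t₂ | m₂) = (0.5·0.9) / 0.6 = 0.45 / 0.6 = 0.75

0.75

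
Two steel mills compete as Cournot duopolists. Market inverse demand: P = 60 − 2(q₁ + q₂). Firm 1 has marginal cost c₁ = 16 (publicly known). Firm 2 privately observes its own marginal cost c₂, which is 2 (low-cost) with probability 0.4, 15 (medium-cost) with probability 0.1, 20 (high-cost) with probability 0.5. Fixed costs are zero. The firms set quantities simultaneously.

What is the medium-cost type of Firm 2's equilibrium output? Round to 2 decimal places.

Firm 2 with cost c maximizes (60 − 2(q₁+q₂) − c)·q₂, giving q₂(c) = (60 − c − 2q₁)/4.
E[c₂] = 0.4·2 + 0.1·15 + 0.5·20 = 12.3
Firm 1's FOC against E[q₂] yields q₁ = (60 − 2·16 + E[c₂])/6 = (60 − 32 + 12.3)/6 = 6.71667.
q₂(medium-cost) = (60 − 15 − 2·6.71667)/4 = 7.89167.

7.89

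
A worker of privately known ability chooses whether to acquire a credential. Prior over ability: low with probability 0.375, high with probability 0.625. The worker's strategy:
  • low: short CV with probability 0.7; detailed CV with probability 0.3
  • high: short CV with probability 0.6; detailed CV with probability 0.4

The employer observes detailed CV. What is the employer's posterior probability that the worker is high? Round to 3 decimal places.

Apply Bayes' rule using the sender's strategy as the likelihood.
P(detailed CV) = 0.375·0.3 + 0.625·0.4 = 0.3625
P(high | detailed CV) = (0.625·0.4) / 0.3625 = 0.25 / 0.3625 = 0.689655

0.690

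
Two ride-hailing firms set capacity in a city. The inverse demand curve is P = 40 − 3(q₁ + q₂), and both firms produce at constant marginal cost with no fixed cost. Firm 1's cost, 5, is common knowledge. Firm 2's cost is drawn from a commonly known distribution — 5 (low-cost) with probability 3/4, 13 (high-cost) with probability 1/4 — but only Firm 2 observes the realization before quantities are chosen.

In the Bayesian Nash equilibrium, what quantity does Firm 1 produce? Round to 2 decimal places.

Type-c best response for Firm 2: q₂(c) = (40 − c)/6 − q₁/2.
Firm 1 maximizes expected profit; its first-order condition is 40 − 6q₁ − 3E[q₂] − 5 = 0.
Substituting E[q₂] and solving: E[c₂] = 7, so q₁ = (40 − 2·5 + 7)/9 = 4.11111.

4.11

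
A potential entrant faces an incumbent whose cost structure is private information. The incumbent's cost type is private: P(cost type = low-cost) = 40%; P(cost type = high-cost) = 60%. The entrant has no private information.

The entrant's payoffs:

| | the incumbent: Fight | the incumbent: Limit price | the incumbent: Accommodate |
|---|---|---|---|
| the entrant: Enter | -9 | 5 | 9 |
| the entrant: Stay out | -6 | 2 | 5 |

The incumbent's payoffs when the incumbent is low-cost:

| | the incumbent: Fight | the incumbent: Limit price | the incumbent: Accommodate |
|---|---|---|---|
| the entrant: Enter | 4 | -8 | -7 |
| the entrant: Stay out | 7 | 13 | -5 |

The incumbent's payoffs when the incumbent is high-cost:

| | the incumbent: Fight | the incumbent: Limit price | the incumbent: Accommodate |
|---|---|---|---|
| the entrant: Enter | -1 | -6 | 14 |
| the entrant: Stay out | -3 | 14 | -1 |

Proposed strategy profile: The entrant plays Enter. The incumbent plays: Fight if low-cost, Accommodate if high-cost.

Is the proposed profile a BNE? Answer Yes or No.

The entrant plays Enter: E[Enter] = 0.4·(-9) + 0.6·(9) = 1.8; E[Stay out] = 0.6. Best-responding. ✓
The incumbent (cost type low-cost), facing Enter: Fight gives 4, Limit price gives -8, Accommodate gives -7. Proposed Fight is best. ✓
The incumbent (cost type high-cost), facing Enter: Fight gives -1, Limit price gives -6, Accommodate gives 14. Proposed Accommodate is best. ✓

Yes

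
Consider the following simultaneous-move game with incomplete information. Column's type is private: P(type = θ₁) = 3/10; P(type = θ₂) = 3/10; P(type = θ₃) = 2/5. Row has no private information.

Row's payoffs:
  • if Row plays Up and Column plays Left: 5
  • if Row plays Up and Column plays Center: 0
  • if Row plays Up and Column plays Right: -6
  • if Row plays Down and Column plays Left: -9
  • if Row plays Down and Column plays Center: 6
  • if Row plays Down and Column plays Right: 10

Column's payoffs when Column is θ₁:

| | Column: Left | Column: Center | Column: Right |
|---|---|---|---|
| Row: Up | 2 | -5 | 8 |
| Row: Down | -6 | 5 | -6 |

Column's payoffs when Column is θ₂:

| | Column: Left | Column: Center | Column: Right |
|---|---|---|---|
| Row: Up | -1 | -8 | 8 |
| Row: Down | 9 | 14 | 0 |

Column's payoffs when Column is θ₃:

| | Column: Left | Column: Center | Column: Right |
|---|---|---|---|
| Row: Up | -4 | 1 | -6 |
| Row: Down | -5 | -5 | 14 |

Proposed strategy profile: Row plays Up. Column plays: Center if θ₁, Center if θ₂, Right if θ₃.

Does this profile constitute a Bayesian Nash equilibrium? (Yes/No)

Row plays Up: E[Up] = 3/10·(0) + 3/10·(0) + 2/5·(-6) = -12/5; E[Down] = 38/5. Not best-responding. ✗
Column (type θ₁), facing Up: Left gives 2, Center gives -5, Right gives 8. Proposed Center is not best — profitable deviation exists. ✗
Column (type θ₂), facing Up: Left gives -1, Center gives -8, Right gives 8. Proposed Center is not best — profitable deviation exists. ✗
Column (type θ₃), facing Up: Left gives -4, Center gives 1, Right gives -6. Proposed Right is not best — profitable deviation exists. ✗

No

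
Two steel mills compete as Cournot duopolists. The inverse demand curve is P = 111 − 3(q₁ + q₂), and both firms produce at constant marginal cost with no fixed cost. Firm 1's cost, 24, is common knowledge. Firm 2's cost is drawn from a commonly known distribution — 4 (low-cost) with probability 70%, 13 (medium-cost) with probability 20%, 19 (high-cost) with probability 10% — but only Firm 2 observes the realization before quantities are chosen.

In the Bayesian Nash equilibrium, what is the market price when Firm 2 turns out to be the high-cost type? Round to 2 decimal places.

53.28

Firm 2 with cost c maximizes (111 − 3(q₁+q₂) − c)·q₂, giving q₂(c) = (111 − c − 3q₁)/6.
E[c₂] = 0.7·4 + 0.2·13 + 0.1·19 = 7.3
Firm 1's FOC against E[q₂] yields q₁ = (111 − 2·24 + E[c₂])/9 = (111 − 48 + 7.3)/9 = 7.81111.
q₂(high-cost) = 11.4278, so P = 111 − 3·(7.81111 + 11.4278) = 53.2833.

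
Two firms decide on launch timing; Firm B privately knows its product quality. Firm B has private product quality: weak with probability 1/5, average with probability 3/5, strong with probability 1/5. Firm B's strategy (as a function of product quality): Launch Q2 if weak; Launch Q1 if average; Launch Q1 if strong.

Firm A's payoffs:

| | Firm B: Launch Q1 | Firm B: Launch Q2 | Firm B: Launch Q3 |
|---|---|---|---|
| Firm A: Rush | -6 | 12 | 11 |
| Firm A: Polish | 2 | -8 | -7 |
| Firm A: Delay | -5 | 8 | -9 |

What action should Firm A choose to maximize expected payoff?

Polish

E[Rush] = 1/5·(12) + 3/5·(-6) + 1/5·(-6) = -12/5
E[Polish] = 1/5·(-8) + 3/5·(2) + 1/5·(2) = 0
E[Delay] = 1/5·(8) + 3/5·(-5) + 1/5·(-5) = -12/5
Best response: Polish (0 is the largest).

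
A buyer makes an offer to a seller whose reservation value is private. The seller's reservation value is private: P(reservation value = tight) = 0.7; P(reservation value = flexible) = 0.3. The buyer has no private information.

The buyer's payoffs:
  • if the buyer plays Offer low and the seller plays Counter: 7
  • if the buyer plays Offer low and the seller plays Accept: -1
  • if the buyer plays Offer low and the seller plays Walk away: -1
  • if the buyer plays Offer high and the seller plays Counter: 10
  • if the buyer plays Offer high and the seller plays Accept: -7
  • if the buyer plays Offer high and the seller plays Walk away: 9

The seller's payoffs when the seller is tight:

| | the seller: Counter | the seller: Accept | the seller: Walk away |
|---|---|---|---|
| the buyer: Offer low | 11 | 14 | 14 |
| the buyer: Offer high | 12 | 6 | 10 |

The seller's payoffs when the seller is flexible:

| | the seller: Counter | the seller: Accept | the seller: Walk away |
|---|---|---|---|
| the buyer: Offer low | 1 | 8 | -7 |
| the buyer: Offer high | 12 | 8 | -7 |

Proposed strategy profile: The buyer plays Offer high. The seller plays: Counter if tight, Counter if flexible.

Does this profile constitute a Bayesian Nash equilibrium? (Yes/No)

Yes

The buyer plays Offer high: E[Offer high] = 0.7·(10) + 0.3·(10) = 10; E[Offer low] = 7. Best-responding. ✓
The seller (reservation value tight), facing Offer high: Counter gives 12, Accept gives 6, Walk away gives 10. Proposed Counter is best. ✓
The seller (reservation value flexible), facing Offer high: Counter gives 12, Accept gives 8, Walk away gives -7. Proposed Counter is best. ✓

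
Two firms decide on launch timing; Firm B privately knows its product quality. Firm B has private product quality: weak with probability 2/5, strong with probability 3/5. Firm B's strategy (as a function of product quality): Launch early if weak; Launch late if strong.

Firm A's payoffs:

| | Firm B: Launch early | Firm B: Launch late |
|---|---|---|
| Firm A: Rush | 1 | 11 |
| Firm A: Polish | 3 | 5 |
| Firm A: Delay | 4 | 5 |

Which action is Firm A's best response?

Rush

E[Rush] = 2/5·(1) + 3/5·(11) = 7
E[Polish] = 2/5·(3) + 3/5·(5) = 21/5
E[Delay] = 2/5·(4) + 3/5·(5) = 23/5
Best response: Rush (7 is the largest).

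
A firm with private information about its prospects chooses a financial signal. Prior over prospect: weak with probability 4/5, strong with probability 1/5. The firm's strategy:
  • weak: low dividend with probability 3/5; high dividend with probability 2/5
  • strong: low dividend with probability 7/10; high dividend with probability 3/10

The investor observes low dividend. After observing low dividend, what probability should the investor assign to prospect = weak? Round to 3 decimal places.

P(low dividend) = (4/5)·(3/5) + (1/5)·(7/10) = 31/50
P(weak | low dividend) = ((4/5)·(3/5)) / (31/50) = (12/25) / (31/50) = 24/31

0.774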